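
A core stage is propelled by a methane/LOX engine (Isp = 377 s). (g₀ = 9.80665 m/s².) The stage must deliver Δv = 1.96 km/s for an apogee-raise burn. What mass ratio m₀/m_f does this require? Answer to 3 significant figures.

v_e = Isp · g₀ = 377 × 9.80665 = 3697.1 m/s.
By the Tsiolkovsky rocket equation, m₀/m_f = exp(Δv / v_e) = exp(1960 / 3697.1) = exp(0.5301) = 1.6992.

mass ratio ≈ 1.70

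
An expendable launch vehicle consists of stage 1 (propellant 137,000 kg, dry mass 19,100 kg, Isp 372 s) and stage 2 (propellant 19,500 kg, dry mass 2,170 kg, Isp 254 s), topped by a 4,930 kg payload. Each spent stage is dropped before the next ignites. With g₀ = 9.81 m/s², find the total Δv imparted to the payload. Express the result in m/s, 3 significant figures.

Ignition mass of stage 1 = 137,000+19,100 + 19,500+2,170 + 4,930 = 182,700 kg.
Stage 1: m₀ = 182,700 kg, m_f = 182,700 − 137,000 = 45,700 kg; Δv = 372×9.81×ln(3.998) = 3649.3×1.3857 ≈ 5057 m/s.
Stage 2: m₀ = 26,600 kg, m_f = 26,600 − 19,500 = 7,100 kg; Δv = 254×9.81×ln(3.746) = 2491.7×1.3208 ≈ 3291 m/s.
Total Δv = 5057 + 3291 = 8348 m/s.

Δv ≈ 8350 m/s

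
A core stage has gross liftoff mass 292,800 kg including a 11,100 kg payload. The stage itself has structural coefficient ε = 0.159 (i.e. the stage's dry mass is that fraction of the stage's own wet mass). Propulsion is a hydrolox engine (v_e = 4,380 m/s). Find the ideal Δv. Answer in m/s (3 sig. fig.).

Stage wet mass = m₀ − payload = 292,800 − 11,100 = 281,700 kg.
Stage dry mass = ε × stage wet mass = 0.159 × 281,700 = 44,790.3 kg.
Burnout mass m_f = stage dry + payload = 44,790.3 + 11,100 = 55,890.3 kg.
Rocket equation: Δv = v_e · ln(292,800/55,890.3) = 4380.0 × ln(5.239) = 4380.0 × 1.6561 ≈ 7254 m/s.

Δv ≈ 7250 m/s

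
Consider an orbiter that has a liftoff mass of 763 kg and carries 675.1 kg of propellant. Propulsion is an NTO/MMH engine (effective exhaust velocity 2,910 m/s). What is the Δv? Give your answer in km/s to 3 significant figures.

Δv ≈ 6.29 km/s

m_f = m₀ − m_prop = 763 − 675.1 = 87.9 kg.
By the Tsiolkovsky rocket equation, Δv = v_e · ln(m₀/m_f) = 2910.0 × ln(8.68) = 2910.0 × 2.1611 ≈ 6288.7 m/s.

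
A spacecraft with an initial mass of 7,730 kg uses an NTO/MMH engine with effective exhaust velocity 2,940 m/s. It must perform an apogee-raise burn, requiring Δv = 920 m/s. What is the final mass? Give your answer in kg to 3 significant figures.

final mass ≈ 5650 kg

m₀/m_f = exp(Δv / v_e) = exp(920 / 2940.0) = exp(0.3129) = 1.3674.
m_f = m₀ / 1.3674 = 7,730 / 1.3674 = 5,653.06 kg.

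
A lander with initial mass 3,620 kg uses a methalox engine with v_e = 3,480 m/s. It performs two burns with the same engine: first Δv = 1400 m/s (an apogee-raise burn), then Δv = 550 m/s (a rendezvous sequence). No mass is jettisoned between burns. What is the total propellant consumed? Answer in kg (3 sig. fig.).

total propellant consumed ≈ 1550 kg

After the first burn: m = 3620 × exp(−1400/3480.0) = 3620 × 0.66878 = 2,420.98 kg.
After the second burn: m = 2,420.98 × exp(−550/3480.0) = 2,420.98 × 0.85381 = 2,067.06 kg.
Total propellant = m₀ − m_final = 3620 − 2,067.06 = 1,552.94 kg.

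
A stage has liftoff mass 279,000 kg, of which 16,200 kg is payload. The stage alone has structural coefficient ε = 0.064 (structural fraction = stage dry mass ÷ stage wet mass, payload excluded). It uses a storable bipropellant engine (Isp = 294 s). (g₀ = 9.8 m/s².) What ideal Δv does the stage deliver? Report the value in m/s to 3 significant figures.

Stage wet mass = m₀ − payload = 279,000 − 16,200 = 262,800 kg.
Stage dry mass = ε × stage wet mass = 0.064 × 262,800 = 16,819.2 kg.
Burnout mass m_f = stage dry + payload = 16,819.2 + 16,200 = 33,019.2 kg.
v_e = Isp · g₀ = 294 × 9.8 = 2881.2 m/s.
By the Tsiolkovsky rocket equation, Δv = v_e · ln(279,000/33,019.2) = 2881.2 × ln(8.45) = 2881.2 × 2.1341 ≈ 6149 m/s.

Δv ≈ 6150 m/s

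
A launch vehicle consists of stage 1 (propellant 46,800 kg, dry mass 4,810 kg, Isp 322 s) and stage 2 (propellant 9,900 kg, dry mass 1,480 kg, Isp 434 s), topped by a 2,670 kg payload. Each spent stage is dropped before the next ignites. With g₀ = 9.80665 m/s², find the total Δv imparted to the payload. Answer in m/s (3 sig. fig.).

Δv ≈ 9130 m/s

Ignition mass of stage 1 = 46,800+4,810 + 9,900+1,480 + 2,670 = 65,660 kg.
Stage 1: m₀ = 65,660 kg, m_f = 65,660 − 46,800 = 18,860 kg; Δv = 322×9.80665×ln(3.481) = 3157.7×1.2474 ≈ 3939 m/s.
Stage 2: m₀ = 14,050 kg, m_f = 14,050 − 9,900 = 4,150 kg; Δv = 434×9.80665×ln(3.386) = 4256.1×1.2195 ≈ 5190 m/s.
Total Δv = 3939 + 5190 = 9129 m/s.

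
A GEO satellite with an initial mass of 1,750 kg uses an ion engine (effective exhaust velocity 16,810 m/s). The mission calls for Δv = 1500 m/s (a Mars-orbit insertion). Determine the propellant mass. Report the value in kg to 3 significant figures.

propellant mass ≈ 149 kg

m₀/m_f = exp(Δv / v_e) = exp(1500 / 16810.0) = exp(0.0892) = 1.0933.
m_f = 1,750 / 1.0933 = 1,600.66 kg, so propellant = m₀ − m_f = 1,750 − 1,600.66 = 149.34 kg.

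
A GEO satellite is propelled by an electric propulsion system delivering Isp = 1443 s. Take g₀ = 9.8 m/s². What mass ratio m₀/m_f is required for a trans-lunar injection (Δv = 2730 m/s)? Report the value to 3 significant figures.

mass ratio ≈ 1.21

v_e = Isp · g₀ = 1443 × 9.8 = 14141.4 m/s.
Using Δv = v_e ln(m₀/m_f): m₀/m_f = exp(Δv / v_e) = exp(2730 / 14141.4) = exp(0.1931) = 1.2129.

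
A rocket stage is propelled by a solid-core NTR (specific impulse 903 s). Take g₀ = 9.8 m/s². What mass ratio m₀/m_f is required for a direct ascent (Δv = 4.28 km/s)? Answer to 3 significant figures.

mass ratio ≈ 1.62

v_e = Isp · g₀ = 903 × 9.8 = 8849.4 m/s.
m₀/m_f = exp(Δv / v_e) = exp(4280 / 8849.4) = exp(0.4836) = 1.6220.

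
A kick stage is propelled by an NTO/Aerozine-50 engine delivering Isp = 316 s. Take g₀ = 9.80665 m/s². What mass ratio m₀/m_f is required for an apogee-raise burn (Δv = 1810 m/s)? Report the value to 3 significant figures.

v_e = Isp · g₀ = 316 × 9.80665 = 3098.9 m/s.
m₀/m_f = exp(Δv / v_e) = exp(1810 / 3098.9) = exp(0.5841) = 1.7933.

mass ratio ≈ 1.79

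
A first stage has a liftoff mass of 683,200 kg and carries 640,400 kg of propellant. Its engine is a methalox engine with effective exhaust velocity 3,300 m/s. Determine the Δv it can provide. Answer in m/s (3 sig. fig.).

Δv ≈ 9140 m/s

m_f = m₀ − m_prop = 683,200 − 640,400 = 42,800 kg.
Δv = v_e · ln(m₀/m_f) = 3300.0 × ln(15.96) = 3300.0 × 2.7702 ≈ 9141.8 m/s.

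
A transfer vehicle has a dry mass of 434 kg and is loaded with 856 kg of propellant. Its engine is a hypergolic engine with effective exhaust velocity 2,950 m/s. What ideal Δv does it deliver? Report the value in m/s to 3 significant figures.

Δv ≈ 3210 m/s

m₀ = m_dry + m_prop = 434 + 856 = 1,290 kg.
Rocket equation: Δv = v_e · ln(m₀/m_f) = 2950.0 × ln(2.972) = 2950.0 × 1.0894 ≈ 3213.6 m/s.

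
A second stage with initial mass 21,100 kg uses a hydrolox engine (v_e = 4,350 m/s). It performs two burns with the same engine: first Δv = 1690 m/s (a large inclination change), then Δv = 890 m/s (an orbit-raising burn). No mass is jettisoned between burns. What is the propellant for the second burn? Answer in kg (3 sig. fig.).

propellant for the second burn ≈ 2650 kg

After the first burn: m = 21100 × exp(−1690/4350.0) = 21100 × 0.67807 = 14,307.3 kg.
After the second burn: m = 14,307.3 × exp(−890/4350.0) = 14,307.3 × 0.81498 = 11,660.2 kg.
Second-burn propellant = 14,307.3 − 11,660.2 = 2,647.1 kg.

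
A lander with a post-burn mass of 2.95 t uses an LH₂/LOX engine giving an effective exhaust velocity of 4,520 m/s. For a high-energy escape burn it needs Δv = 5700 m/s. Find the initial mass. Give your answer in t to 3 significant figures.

initial mass ≈ 10.4 t

m₀/m_f = exp(Δv / v_e) = exp(5700 / 4520.0) = exp(1.2611) = 3.5292.
m₀ = m_f × 3.5292 = 2.95 × 3.5292 = 10.4111 t.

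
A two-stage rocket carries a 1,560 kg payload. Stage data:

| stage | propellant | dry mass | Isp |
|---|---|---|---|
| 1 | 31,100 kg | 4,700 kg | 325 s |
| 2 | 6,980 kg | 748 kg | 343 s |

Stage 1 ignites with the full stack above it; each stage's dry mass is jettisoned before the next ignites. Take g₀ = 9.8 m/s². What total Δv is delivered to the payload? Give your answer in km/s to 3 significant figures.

Δv ≈ 8.41 km/s

Ignition mass of stage 1 = 31,100+4,700 + 6,980+748 + 1,560 = 45,088 kg.
Stage 1: m₀ = 45,088 kg, m_f = 45,088 − 31,100 = 13,988 kg; Δv = 325×9.8×ln(3.223) = 3185.0×1.1704 ≈ 3728 m/s.
Stage 2: m₀ = 9,288 kg, m_f = 9,288 − 6,980 = 2,308 kg; Δv = 343×9.8×ln(4.024) = 3361.4×1.3923 ≈ 4680 m/s.
Total Δv = 3728 + 4680 = 8408 m/s.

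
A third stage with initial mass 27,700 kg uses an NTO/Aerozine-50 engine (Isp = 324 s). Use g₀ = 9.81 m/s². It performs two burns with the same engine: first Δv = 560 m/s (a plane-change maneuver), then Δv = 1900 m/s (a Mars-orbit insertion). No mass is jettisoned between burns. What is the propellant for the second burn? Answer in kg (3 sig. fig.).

v_e = Isp · g₀ = 324 × 9.81 = 3178.4 m/s.
After the first burn: m = 27700 × exp(−560/3178.4) = 27700 × 0.83846 = 23,225.3 kg.
After the second burn: m = 23,225.3 × exp(−1900/3178.4) = 23,225.3 × 0.55003 = 12,774.6 kg.
Second-burn propellant = 23,225.3 − 12,774.6 = 10,450.7 kg.

propellant for the second burn ≈ 10500 kg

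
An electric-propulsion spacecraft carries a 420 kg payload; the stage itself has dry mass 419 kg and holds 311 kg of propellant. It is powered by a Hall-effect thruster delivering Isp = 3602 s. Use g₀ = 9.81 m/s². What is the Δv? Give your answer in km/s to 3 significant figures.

Δv ≈ 11.1 km/s

v_e = Isp · g₀ = 3602 × 9.81 = 35335.6 m/s.
m₀ = payload + dry + propellant = 420 + 419 + 311 = 1,150 kg.
m_f = payload + dry = 420 + 419 = 839 kg.
From the ideal rocket equation, Δv = v_e · ln(m₀/m_f) = 35335.6 × ln(1.371) = 35335.6 × 0.3153 ≈ 11141.6 m/s.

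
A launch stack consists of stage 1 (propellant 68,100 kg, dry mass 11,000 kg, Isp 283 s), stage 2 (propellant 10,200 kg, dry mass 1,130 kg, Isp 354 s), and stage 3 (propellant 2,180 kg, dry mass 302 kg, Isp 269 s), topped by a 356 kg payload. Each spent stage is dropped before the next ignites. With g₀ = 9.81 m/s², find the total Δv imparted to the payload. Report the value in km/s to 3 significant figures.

Ignition mass of stage 1 = 68,100+11,000 + 10,200+1,130 + 2,180+302 + 356 = 93,268 kg.
Stage 1: m₀ = 93,268 kg, m_f = 93,268 − 68,100 = 25,168 kg; Δv = 283×9.81×ln(3.706) = 2776.2×1.3099 ≈ 3637 m/s.
Stage 2: m₀ = 14,168 kg, m_f = 14,168 − 10,200 = 3,968 kg; Δv = 354×9.81×ln(3.571) = 3472.7×1.2727 ≈ 4420 m/s.
Stage 3: m₀ = 2,838 kg, m_f = 2,838 − 2,180 = 658 kg; Δv = 269×9.81×ln(4.313) = 2638.9×1.4616 ≈ 3857 m/s.
Total Δv = 3637 + 4420 + 3857 = 11914 m/s.

Δv ≈ 11.9 km/s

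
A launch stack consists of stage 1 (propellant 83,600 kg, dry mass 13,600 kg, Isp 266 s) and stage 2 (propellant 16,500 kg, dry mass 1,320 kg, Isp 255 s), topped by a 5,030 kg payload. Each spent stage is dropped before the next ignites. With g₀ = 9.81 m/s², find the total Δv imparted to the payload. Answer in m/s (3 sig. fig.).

Δv ≈ 6310 m/s

Ignition mass of stage 1 = 83,600+13,600 + 16,500+1,320 + 5,030 = 120,050 kg.
Stage 1: m₀ = 120,050 kg, m_f = 120,050 − 83,600 = 36,450 kg; Δv = 266×9.81×ln(3.294) = 2609.5×1.1920 ≈ 3110 m/s.
Stage 2: m₀ = 22,850 kg, m_f = 22,850 − 16,500 = 6,350 kg; Δv = 255×9.81×ln(3.598) = 2501.6×1.2805 ≈ 3203 m/s.
Total Δv = 3110 + 3203 = 6313 m/s.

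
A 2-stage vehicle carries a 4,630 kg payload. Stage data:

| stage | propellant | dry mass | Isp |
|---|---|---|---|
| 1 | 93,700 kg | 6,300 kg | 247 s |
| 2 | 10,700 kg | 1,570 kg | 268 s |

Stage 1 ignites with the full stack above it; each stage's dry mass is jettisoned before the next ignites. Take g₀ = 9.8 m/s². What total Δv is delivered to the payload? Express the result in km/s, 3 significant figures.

Ignition mass of stage 1 = 93,700+6,300 + 10,700+1,570 + 4,630 = 116,900 kg.
Stage 1: m₀ = 116,900 kg, m_f = 116,900 − 93,700 = 23,200 kg; Δv = 247×9.8×ln(5.039) = 2420.6×1.6172 ≈ 3915 m/s.
Stage 2: m₀ = 16,900 kg, m_f = 16,900 − 10,700 = 6,200 kg; Δv = 268×9.8×ln(2.726) = 2626.4×1.0028 ≈ 2634 m/s.
Total Δv = 3915 + 2634 = 6549 m/s.

Δv ≈ 6.55 km/s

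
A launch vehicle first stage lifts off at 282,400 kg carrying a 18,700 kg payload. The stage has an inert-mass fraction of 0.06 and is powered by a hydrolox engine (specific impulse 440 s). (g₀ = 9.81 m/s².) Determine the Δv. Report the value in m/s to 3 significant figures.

Δv ≈ 9070 m/s

Stage wet mass = m₀ − payload = 282,400 − 18,700 = 263,700 kg.
Stage dry mass = ε × stage wet mass = 0.06 × 263,700 = 15,822 kg.
Burnout mass m_f = stage dry + payload = 15,822 + 18,700 = 34,522 kg.
v_e = Isp · g₀ = 440 × 9.81 = 4316.4 m/s.
From the ideal rocket equation, Δv = v_e · ln(282,400/34,522) = 4316.4 × ln(8.18) = 4316.4 × 2.1017 ≈ 9072 m/s.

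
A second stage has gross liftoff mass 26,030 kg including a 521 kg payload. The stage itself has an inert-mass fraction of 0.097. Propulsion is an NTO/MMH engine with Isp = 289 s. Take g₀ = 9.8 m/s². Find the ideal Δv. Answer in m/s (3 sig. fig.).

Δv ≈ 6120 m/s

Stage wet mass = m₀ − payload = 26,030 − 521 = 25,509 kg.
Stage dry mass = ε × stage wet mass = 0.097 × 25,509 = 2,474.37 kg.
Burnout mass m_f = stage dry + payload = 2,474.37 + 521 = 2,995.37 kg.
v_e = Isp · g₀ = 289 × 9.8 = 2832.2 m/s.
By the Tsiolkovsky rocket equation, Δv = v_e · ln(26,030/2,995.37) = 2832.2 × ln(8.69) = 2832.2 × 2.1622 ≈ 6124 m/s.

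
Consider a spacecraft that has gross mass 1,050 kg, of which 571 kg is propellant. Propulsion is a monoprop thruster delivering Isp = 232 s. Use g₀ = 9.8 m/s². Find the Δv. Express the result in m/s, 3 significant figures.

v_e = Isp · g₀ = 232 × 9.8 = 2273.6 m/s.
m_f = m₀ − m_prop = 1,050 − 571 = 479 kg.
Δv = v_e · ln(m₀/m_f) = 2273.6 × ln(2.192) = 2273.6 × 0.7848 ≈ 1784.4 m/s.

Δv ≈ 1780 m/s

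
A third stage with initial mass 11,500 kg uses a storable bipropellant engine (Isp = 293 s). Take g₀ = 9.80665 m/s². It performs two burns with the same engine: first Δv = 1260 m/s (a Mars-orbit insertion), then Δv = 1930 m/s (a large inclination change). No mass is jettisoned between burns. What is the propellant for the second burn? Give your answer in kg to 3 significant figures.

propellant for the second burn ≈ 3630 kg

v_e = Isp · g₀ = 293 × 9.80665 = 2873.3 m/s.
After the first burn: m = 11500 × exp(−1260/2873.3) = 11500 × 0.64499 = 7,417.39 kg.
After the second burn: m = 7,417.39 × exp(−1930/2873.3) = 7,417.39 × 0.51084 = 3,789.1 kg.
Second-burn propellant = 7,417.39 − 3,789.1 = 3,628.29 kg.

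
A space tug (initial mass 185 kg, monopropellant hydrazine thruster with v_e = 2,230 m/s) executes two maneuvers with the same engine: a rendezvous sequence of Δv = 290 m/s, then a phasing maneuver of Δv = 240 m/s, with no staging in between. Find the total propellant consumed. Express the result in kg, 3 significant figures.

After the first burn: m = 185 × exp(−290/2230.0) = 185 × 0.87806 = 162.441 kg.
After the second burn: m = 162.441 × exp(−240/2230.0) = 162.441 × 0.89797 = 145.867 kg.
Total propellant = m₀ − m_final = 185 − 145.867 = 39.133 kg.

total propellant consumed ≈ 39.1 kg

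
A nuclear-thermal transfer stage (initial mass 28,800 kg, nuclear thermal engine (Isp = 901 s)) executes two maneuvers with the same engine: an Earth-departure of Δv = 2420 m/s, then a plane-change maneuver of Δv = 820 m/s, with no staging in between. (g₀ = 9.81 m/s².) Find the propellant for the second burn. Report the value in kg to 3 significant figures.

v_e = Isp · g₀ = 901 × 9.81 = 8838.8 m/s.
After the first burn: m = 28800 × exp(−2420/8838.8) = 28800 × 0.76049 = 21,902.1 kg.
After the second burn: m = 21,902.1 × exp(−820/8838.8) = 21,902.1 × 0.91140 = 19,961.6 kg.
Second-burn propellant = 21,902.1 − 19,961.6 = 1,940.5 kg.

propellant for the second burn ≈ 1940 kg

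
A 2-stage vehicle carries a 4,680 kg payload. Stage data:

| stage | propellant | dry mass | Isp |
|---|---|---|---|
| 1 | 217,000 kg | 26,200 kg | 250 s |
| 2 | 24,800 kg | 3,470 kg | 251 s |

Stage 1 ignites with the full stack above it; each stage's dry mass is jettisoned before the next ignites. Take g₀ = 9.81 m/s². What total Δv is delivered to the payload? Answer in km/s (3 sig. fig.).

Ignition mass of stage 1 = 217,000+26,200 + 24,800+3,470 + 4,680 = 276,150 kg.
Stage 1: m₀ = 276,150 kg, m_f = 276,150 − 217,000 = 59,150 kg; Δv = 250×9.81×ln(4.669) = 2452.5×1.5409 ≈ 3779 m/s.
Stage 2: m₀ = 32,950 kg, m_f = 32,950 − 24,800 = 8,150 kg; Δv = 251×9.81×ln(4.043) = 2462.3×1.3970 ≈ 3440 m/s.
Total Δv = 3779 + 3440 = 7219 m/s.

Δv ≈ 7.22 km/s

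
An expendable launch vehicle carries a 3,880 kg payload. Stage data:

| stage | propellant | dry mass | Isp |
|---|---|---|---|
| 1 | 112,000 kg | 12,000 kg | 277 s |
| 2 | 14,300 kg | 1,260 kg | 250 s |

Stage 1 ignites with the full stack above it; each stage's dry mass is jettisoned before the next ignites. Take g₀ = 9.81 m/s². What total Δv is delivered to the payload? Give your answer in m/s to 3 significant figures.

Δv ≈ 7390 m/s

Ignition mass of stage 1 = 112,000+12,000 + 14,300+1,260 + 3,880 = 143,440 kg.
Stage 1: m₀ = 143,440 kg, m_f = 143,440 − 112,000 = 31,440 kg; Δv = 277×9.81×ln(4.562) = 2717.4×1.5178 ≈ 4125 m/s.
Stage 2: m₀ = 19,440 kg, m_f = 19,440 − 14,300 = 5,140 kg; Δv = 250×9.81×ln(3.782) = 2452.5×1.3303 ≈ 3263 m/s.
Total Δv = 4125 + 3263 = 7388 m/s.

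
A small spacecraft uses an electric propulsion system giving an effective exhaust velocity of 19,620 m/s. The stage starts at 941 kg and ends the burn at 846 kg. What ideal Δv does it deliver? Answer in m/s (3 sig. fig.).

Δv ≈ 2090 m/s

Δv = v_e · ln(m₀/m_f) = 19620.0 × ln(1.112) = 19620.0 × 0.1064 ≈ 2088.0 m/s.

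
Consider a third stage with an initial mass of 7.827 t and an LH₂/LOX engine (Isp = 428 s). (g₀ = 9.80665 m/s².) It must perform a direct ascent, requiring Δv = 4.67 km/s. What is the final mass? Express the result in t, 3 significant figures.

final mass ≈ 2.57 t

v_e = Isp · g₀ = 428 × 9.80665 = 4197.2 m/s.
By the Tsiolkovsky rocket equation, m₀/m_f = exp(Δv / v_e) = exp(4670 / 4197.2) = exp(1.1126) = 3.0424.
m_f = m₀ / 3.0424 = 7.827 / 3.0424 = 2.57264 t.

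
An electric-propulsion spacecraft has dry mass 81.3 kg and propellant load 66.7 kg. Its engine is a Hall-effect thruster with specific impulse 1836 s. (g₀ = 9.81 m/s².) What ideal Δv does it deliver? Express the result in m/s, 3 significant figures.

v_e = Isp · g₀ = 1836 × 9.81 = 18011.2 m/s.
m₀ = m_dry + m_prop = 81.3 + 66.7 = 148 kg.
Using Δv = v_e ln(m₀/m_f): Δv = v_e · ln(m₀/m_f) = 18011.2 × ln(1.82) = 18011.2 × 0.5991 ≈ 10789.9 m/s.

Δv ≈ 10800 m/s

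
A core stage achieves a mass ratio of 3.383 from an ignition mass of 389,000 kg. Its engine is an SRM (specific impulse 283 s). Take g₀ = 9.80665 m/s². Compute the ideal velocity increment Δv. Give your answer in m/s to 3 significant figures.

v_e = Isp · g₀ = 283 × 9.80665 = 2775.3 m/s.
By the Tsiolkovsky rocket equation, Δv = v_e · ln(3.383) = 2775.3 × 1.2188 ≈ 3382.4 m/s.

Δv ≈ 3380 m/s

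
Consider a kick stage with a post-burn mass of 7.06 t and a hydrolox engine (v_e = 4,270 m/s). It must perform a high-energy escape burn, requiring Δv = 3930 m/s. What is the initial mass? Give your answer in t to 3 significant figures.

Rocket equation: m₀/m_f = exp(Δv / v_e) = exp(3930 / 4270.0) = exp(0.9204) = 2.5102.
m₀ = m_f × 2.5102 = 7.06 × 2.5102 = 17.722 t.

initial mass ≈ 17.7 t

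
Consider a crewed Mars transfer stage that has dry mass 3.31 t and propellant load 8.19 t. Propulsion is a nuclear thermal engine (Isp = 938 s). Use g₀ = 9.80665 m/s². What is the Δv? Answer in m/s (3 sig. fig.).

Δv ≈ 11500 m/s

v_e = Isp · g₀ = 938 × 9.80665 = 9198.6 m/s.
m₀ = m_dry + m_prop = 3.31 + 8.19 = 11.5 t.
Δv = v_e · ln(m₀/m_f) = 9198.6 × ln(3.474) = 9198.6 × 1.2454 ≈ 11456.0 m/s.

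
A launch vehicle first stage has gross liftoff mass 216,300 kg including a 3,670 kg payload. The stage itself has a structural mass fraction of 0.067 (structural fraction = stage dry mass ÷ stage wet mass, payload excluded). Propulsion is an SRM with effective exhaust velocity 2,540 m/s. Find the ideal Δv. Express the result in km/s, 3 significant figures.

Δv ≈ 6.33 km/s

Stage wet mass = m₀ − payload = 216,300 − 3,670 = 212,630 kg.
Stage dry mass = ε × stage wet mass = 0.067 × 212,630 = 14,246.2 kg.
Burnout mass m_f = stage dry + payload = 14,246.2 + 3,670 = 17,916.2 kg.
Δv = v_e · ln(216,300/17,916.2) = 2540.0 × ln(12.07) = 2540.0 × 2.4910 ≈ 6327 m/s.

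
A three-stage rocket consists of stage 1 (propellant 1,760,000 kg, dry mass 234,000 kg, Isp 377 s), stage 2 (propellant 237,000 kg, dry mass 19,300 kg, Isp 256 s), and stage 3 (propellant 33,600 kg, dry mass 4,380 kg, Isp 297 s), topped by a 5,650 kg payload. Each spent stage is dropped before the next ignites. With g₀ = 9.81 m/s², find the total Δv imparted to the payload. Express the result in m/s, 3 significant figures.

Δv ≈ 13600 m/s

Ignition mass of stage 1 = 1,760,000+234,000 + 237,000+19,300 + 33,600+4,380 + 5,650 = 2,293,930 kg.
Stage 1: m₀ = 2,293,930 kg, m_f = 2,293,930 − 1,760,000 = 533,930 kg; Δv = 377×9.81×ln(4.296) = 3698.4×1.4578 ≈ 5391 m/s.
Stage 2: m₀ = 299,930 kg, m_f = 299,930 − 237,000 = 62,930 kg; Δv = 256×9.81×ln(4.766) = 2511.4×1.5615 ≈ 3922 m/s.
Stage 3: m₀ = 43,630 kg, m_f = 43,630 − 33,600 = 10,030 kg; Δv = 297×9.81×ln(4.35) = 2913.6×1.4702 ≈ 4283 m/s.
Total Δv = 5391 + 3922 + 4283 = 13596 m/s.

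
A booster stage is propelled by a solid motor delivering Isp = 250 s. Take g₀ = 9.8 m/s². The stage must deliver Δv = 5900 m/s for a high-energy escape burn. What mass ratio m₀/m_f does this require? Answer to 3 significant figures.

mass ratio ≈ 11.1

v_e = Isp · g₀ = 250 × 9.8 = 2450.0 m/s.
m₀/m_f = exp(Δv / v_e) = exp(5900 / 2450.0) = exp(2.4082) = 11.1135.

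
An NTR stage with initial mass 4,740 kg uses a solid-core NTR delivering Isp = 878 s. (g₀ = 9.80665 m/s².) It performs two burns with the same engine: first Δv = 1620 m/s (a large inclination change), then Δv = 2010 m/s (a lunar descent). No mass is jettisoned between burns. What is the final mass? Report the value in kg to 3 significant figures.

v_e = Isp · g₀ = 878 × 9.80665 = 8610.2 m/s.
After the first burn: m = 4740 × exp(−1620/8610.2) = 4740 × 0.82849 = 3,927.04 kg.
After the second burn: m = 3,927.04 × exp(−2010/8610.2) = 3,927.04 × 0.79180 = 3,109.43 kg.

final mass ≈ 3110 kg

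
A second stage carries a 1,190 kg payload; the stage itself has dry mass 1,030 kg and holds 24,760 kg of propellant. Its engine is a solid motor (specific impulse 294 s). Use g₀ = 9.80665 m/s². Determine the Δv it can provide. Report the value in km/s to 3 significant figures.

v_e = Isp · g₀ = 294 × 9.80665 = 2883.2 m/s.
m₀ = payload + dry + propellant = 1,190 + 1,030 + 24,760 = 26,980 kg.
m_f = payload + dry = 1,190 + 1,030 = 2,220 kg.
From the ideal rocket equation, Δv = v_e · ln(m₀/m_f) = 2883.2 × ln(12.15) = 2883.2 × 2.4976 ≈ 7200.9 m/s.

Δv ≈ 7.20 km/s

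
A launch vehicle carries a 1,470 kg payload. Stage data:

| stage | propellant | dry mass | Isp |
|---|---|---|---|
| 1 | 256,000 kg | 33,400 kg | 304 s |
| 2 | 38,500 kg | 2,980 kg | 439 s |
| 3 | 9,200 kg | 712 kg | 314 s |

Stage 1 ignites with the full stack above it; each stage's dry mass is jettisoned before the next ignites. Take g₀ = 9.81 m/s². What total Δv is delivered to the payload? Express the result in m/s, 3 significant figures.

Δv ≈ 14800 m/s

Ignition mass of stage 1 = 256,000+33,400 + 38,500+2,980 + 9,200+712 + 1,470 = 342,262 kg.
Stage 1: m₀ = 342,262 kg, m_f = 342,262 − 256,000 = 86,262 kg; Δv = 304×9.81×ln(3.968) = 2982.2×1.3782 ≈ 4110 m/s.
Stage 2: m₀ = 52,862 kg, m_f = 52,862 − 38,500 = 14,362 kg; Δv = 439×9.81×ln(3.681) = 4306.6×1.3031 ≈ 5612 m/s.
Stage 3: m₀ = 11,382 kg, m_f = 11,382 − 9,200 = 2,182 kg; Δv = 314×9.81×ln(5.216) = 3080.3×1.6518 ≈ 5088 m/s.
Total Δv = 4110 + 5612 + 5088 = 14810 m/s.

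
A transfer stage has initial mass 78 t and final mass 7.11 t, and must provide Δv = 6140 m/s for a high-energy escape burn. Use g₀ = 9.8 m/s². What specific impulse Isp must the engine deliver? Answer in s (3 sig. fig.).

Isp ≈ 262 s

ln(m₀/m_f) = ln(78000/7110) = ln(10.97) = 2.3952.
By the Tsiolkovsky rocket equation, v_e = Δv / ln(m₀/m_f) = 6140 / 2.3952 = 2563.5 m/s.
Isp = v_e / g₀ = 2563.5 / 9.8 = 261.6 s.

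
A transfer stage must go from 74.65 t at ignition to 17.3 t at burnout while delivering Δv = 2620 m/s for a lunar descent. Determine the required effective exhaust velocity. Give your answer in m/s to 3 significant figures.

ln(m₀/m_f) = ln(74650/17300) = ln(4.315) = 1.4621.
Rocket equation: v_e = Δv / ln(m₀/m_f) = 2620 / 1.4621 = 1791.9 m/s.

v_e ≈ 1790 m/s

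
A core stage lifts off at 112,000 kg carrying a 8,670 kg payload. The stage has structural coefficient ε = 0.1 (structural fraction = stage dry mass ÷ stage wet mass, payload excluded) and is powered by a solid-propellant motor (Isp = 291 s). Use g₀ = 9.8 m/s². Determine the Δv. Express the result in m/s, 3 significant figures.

Δv ≈ 5060 m/s

Stage wet mass = m₀ − payload = 112,000 − 8,670 = 103,330 kg.
Stage dry mass = ε × stage wet mass = 0.1 × 103,330 = 10,333 kg.
Burnout mass m_f = stage dry + payload = 10,333 + 8,670 = 19,003 kg.
v_e = Isp · g₀ = 291 × 9.8 = 2851.8 m/s.
Using Δv = v_e ln(m₀/m_f): Δv = v_e · ln(112,000/19,003) = 2851.8 × ln(5.894) = 2851.8 × 1.7739 ≈ 5059 m/s.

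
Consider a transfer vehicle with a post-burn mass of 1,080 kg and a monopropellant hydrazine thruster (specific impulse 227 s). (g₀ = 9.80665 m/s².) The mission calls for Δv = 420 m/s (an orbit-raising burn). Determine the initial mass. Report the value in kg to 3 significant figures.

v_e = Isp · g₀ = 227 × 9.80665 = 2226.1 m/s.
From the ideal rocket equation, m₀/m_f = exp(Δv / v_e) = exp(420 / 2226.1) = exp(0.1887) = 1.2076.
m₀ = m_f × 1.2076 = 1,080 × 1.2076 = 1,304.21 kg.

initial mass ≈ 1300 kg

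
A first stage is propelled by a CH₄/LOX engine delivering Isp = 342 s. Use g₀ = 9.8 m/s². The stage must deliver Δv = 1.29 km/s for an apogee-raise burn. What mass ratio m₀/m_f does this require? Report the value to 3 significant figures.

v_e = Isp · g₀ = 342 × 9.8 = 3351.6 m/s.
Using Δv = v_e ln(m₀/m_f): m₀/m_f = exp(Δv / v_e) = exp(1290 / 3351.6) = exp(0.3849) = 1.4695.

mass ratio ≈ 1.47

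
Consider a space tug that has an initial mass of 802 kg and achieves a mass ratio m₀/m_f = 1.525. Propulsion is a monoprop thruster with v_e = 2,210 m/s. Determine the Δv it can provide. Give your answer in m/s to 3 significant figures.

Δv ≈ 933 m/s

Rocket equation: Δv = v_e · ln(1.525) = 2210.0 × 0.4220 ≈ 932.6 m/s.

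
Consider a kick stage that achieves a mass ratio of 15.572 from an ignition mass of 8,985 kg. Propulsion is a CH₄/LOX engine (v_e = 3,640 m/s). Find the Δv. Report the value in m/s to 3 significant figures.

Δv ≈ 9990 m/s

From the ideal rocket equation, Δv = v_e · ln(15.572) = 3640.0 × 2.7455 ≈ 9993.5 m/s.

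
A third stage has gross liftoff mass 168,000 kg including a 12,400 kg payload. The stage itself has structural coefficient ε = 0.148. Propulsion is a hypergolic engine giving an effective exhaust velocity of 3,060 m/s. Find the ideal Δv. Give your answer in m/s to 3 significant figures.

Stage wet mass = m₀ − payload = 168,000 − 12,400 = 155,600 kg.
Stage dry mass = ε × stage wet mass = 0.148 × 155,600 = 23,028.8 kg.
Burnout mass m_f = stage dry + payload = 23,028.8 + 12,400 = 35,428.8 kg.
From the ideal rocket equation, Δv = v_e · ln(168,000/35,428.8) = 3060.0 × ln(4.742) = 3060.0 × 1.5564 ≈ 4763 m/s.

Δv ≈ 4760 m/s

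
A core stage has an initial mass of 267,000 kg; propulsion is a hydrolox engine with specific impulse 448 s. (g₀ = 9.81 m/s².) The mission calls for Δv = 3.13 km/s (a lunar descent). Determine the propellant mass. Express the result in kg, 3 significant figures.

propellant mass ≈ 136000 kg

v_e = Isp · g₀ = 448 × 9.81 = 4394.9 m/s.
m₀/m_f = exp(Δv / v_e) = exp(3130 / 4394.9) = exp(0.7122) = 2.0385.
m_f = 267,000 / 2.0385 = 130,979 kg, so propellant = m₀ − m_f = 267,000 − 130,979 = 136,021 kg.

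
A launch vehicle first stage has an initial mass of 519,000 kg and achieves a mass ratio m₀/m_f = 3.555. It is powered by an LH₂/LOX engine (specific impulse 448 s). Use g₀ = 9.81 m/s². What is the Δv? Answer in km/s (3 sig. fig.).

v_e = Isp · g₀ = 448 × 9.81 = 4394.9 m/s.
Using Δv = v_e ln(m₀/m_f): Δv = v_e · ln(3.555) = 4394.9 × 1.2684 ≈ 5574.3 m/s.

Δv ≈ 5.57 km/s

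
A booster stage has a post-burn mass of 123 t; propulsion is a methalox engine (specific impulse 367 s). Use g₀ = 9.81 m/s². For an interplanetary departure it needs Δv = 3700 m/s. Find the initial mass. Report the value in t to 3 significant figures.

v_e = Isp · g₀ = 367 × 9.81 = 3600.3 m/s.
Using Δv = v_e ln(m₀/m_f): m₀/m_f = exp(Δv / v_e) = exp(3700 / 3600.3) = exp(1.0277) = 2.7946.
m₀ = m_f × 2.7946 = 123 × 2.7946 = 343.736 t.

initial mass ≈ 344 t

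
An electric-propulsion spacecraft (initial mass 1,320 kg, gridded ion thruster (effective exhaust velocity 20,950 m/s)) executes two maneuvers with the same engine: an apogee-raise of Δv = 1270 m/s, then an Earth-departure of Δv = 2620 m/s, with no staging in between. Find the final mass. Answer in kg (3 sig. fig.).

After the first burn: m = 1320 × exp(−1270/20950.0) = 1320 × 0.94118 = 1,242.36 kg.
After the second burn: m = 1,242.36 × exp(−2620/20950.0) = 1,242.36 × 0.88244 = 1,096.31 kg.

final mass ≈ 1100 kg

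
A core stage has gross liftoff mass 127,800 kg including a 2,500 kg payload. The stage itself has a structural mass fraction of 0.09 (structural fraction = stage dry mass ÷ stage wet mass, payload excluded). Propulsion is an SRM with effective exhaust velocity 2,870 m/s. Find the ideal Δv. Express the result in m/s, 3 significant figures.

Δv ≈ 6390 m/s

Stage wet mass = m₀ − payload = 127,800 − 2,500 = 125,300 kg.
Stage dry mass = ε × stage wet mass = 0.09 × 125,300 = 11,277 kg.
Burnout mass m_f = stage dry + payload = 11,277 + 2,500 = 13,777 kg.
Δv = v_e · ln(127,800/13,777) = 2870.0 × ln(9.276) = 2870.0 × 2.2275 ≈ 6393 m/s.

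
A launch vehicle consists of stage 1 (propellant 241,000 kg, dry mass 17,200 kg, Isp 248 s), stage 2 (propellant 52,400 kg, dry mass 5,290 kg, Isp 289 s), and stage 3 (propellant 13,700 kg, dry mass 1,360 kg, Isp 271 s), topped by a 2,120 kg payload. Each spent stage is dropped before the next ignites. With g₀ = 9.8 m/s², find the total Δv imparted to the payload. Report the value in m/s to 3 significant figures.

Ignition mass of stage 1 = 241,000+17,200 + 52,400+5,290 + 13,700+1,360 + 2,120 = 333,070 kg.
Stage 1: m₀ = 333,070 kg, m_f = 333,070 − 241,000 = 92,070 kg; Δv = 248×9.8×ln(3.618) = 2430.4×1.2858 ≈ 3125 m/s.
Stage 2: m₀ = 74,870 kg, m_f = 74,870 − 52,400 = 22,470 kg; Δv = 289×9.8×ln(3.332) = 2832.2×1.2036 ≈ 3409 m/s.
Stage 3: m₀ = 17,180 kg, m_f = 17,180 − 13,700 = 3,480 kg; Δv = 271×9.8×ln(4.937) = 2655.8×1.5967 ≈ 4241 m/s.
Total Δv = 3125 + 3409 + 4241 = 10775 m/s.

Δv ≈ 10800 m/s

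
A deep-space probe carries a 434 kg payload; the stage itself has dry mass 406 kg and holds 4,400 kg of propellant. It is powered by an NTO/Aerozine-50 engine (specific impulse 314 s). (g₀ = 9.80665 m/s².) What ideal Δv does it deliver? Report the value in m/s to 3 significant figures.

Δv ≈ 5640 m/s

v_e = Isp · g₀ = 314 × 9.80665 = 3079.3 m/s.
m₀ = payload + dry + propellant = 434 + 406 + 4,400 = 5,240 kg.
m_f = payload + dry = 434 + 406 = 840 kg.
By the Tsiolkovsky rocket equation, Δv = v_e · ln(m₀/m_f) = 3079.3 × ln(6.238) = 3079.3 × 1.8307 ≈ 5637.2 m/s.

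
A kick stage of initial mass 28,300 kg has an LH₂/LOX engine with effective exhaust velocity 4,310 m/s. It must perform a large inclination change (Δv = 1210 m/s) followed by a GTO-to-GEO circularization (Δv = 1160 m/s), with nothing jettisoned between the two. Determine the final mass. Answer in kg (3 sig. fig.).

After the first burn: m = 28300 × exp(−1210/4310.0) = 28300 × 0.75522 = 21,372.7 kg.
After the second burn: m = 21,372.7 × exp(−1160/4310.0) = 21,372.7 × 0.76404 = 16,329.6 kg.

final mass ≈ 16300 kg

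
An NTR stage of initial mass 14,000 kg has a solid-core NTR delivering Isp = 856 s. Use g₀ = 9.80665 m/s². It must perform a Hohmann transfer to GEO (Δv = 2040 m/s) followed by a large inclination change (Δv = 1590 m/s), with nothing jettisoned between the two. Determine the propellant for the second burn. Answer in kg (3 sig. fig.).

v_e = Isp · g₀ = 856 × 9.80665 = 8394.5 m/s.
After the first burn: m = 14000 × exp(−2040/8394.5) = 14000 × 0.78426 = 10,979.6 kg.
After the second burn: m = 10,979.6 × exp(−1590/8394.5) = 10,979.6 × 0.82745 = 9,085.07 kg.
Second-burn propellant = 10,979.6 − 9,085.07 = 1,894.53 kg.

propellant for the second burn ≈ 1890 kg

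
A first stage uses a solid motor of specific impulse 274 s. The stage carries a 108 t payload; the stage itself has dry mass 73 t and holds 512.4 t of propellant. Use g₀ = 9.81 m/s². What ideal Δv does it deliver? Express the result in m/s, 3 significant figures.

v_e = Isp · g₀ = 274 × 9.81 = 2687.9 m/s.
m₀ = payload + dry + propellant = 108 + 73 + 512.4 = 693.4 t.
m_f = payload + dry = 108 + 73 = 181 t.
Δv = v_e · ln(m₀/m_f) = 2687.9 × ln(3.831) = 2687.9 × 1.3431 ≈ 3610.2 m/s.

Δv ≈ 3610 m/s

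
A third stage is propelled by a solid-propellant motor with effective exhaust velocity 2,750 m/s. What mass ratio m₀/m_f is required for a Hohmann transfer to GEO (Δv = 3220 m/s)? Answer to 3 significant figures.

mass ratio ≈ 3.22

Rocket equation: m₀/m_f = exp(Δv / v_e) = exp(3220 / 2750.0) = exp(1.1709) = 3.2249.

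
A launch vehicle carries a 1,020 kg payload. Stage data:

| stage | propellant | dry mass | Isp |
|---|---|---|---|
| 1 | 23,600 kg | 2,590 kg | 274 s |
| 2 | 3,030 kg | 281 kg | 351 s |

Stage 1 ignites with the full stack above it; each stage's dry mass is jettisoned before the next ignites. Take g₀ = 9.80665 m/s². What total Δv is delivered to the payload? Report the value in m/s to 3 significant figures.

Δv ≈ 8130 m/s

Ignition mass of stage 1 = 23,600+2,590 + 3,030+281 + 1,020 = 30,521 kg.
Stage 1: m₀ = 30,521 kg, m_f = 30,521 − 23,600 = 6,921 kg; Δv = 274×9.80665×ln(4.41) = 2687.0×1.4839 ≈ 3987 m/s.
Stage 2: m₀ = 4,331 kg, m_f = 4,331 − 3,030 = 1,301 kg; Δv = 351×9.80665×ln(3.329) = 3442.1×1.2027 ≈ 4140 m/s.
Total Δv = 3987 + 4140 = 8127 m/s.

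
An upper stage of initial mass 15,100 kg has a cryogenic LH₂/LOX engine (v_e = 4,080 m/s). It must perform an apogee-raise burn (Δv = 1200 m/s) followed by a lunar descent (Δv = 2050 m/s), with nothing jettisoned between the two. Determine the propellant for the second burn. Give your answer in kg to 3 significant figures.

After the first burn: m = 15100 × exp(−1200/4080.0) = 15100 × 0.74519 = 11,252.4 kg.
After the second burn: m = 11,252.4 × exp(−2050/4080.0) = 11,252.4 × 0.60505 = 6,808.26 kg.
Second-burn propellant = 11,252.4 − 6,808.26 = 4,444.14 kg.

propellant for the second burn ≈ 4440 kg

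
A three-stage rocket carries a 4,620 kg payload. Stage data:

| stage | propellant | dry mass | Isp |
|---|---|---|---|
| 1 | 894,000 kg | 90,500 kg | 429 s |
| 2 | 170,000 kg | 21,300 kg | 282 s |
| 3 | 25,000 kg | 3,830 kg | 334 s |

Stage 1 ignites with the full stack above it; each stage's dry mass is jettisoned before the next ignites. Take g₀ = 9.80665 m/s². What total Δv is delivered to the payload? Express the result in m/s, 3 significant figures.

Δv ≈ 14100 m/s

Ignition mass of stage 1 = 894,000+90,500 + 170,000+21,300 + 25,000+3,830 + 4,620 = 1,209,250 kg.
Stage 1: m₀ = 1,209,250 kg, m_f = 1,209,250 − 894,000 = 315,250 kg; Δv = 429×9.80665×ln(3.836) = 4207.1×1.3444 ≈ 5656 m/s.
Stage 2: m₀ = 224,750 kg, m_f = 224,750 − 170,000 = 54,750 kg; Δv = 282×9.80665×ln(4.105) = 2765.5×1.4122 ≈ 3905 m/s.
Stage 3: m₀ = 33,450 kg, m_f = 33,450 − 25,000 = 8,450 kg; Δv = 334×9.80665×ln(3.959) = 3275.4×1.3759 ≈ 4507 m/s.
Total Δv = 5656 + 3905 + 4507 = 14068 m/s.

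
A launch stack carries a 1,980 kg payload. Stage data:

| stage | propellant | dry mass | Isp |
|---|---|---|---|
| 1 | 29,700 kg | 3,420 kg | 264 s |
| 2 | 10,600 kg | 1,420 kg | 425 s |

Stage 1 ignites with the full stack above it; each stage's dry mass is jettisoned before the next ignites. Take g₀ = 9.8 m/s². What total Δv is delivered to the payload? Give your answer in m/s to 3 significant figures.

Δv ≈ 8470 m/s

Ignition mass of stage 1 = 29,700+3,420 + 10,600+1,420 + 1,980 = 47,120 kg.
Stage 1: m₀ = 47,120 kg, m_f = 47,120 − 29,700 = 17,420 kg; Δv = 264×9.8×ln(2.705) = 2587.2×0.9951 ≈ 2574 m/s.
Stage 2: m₀ = 14,000 kg, m_f = 14,000 − 10,600 = 3,400 kg; Δv = 425×9.8×ln(4.118) = 4165.0×1.4153 ≈ 5895 m/s.
Total Δv = 2574 + 5895 = 8469 m/s.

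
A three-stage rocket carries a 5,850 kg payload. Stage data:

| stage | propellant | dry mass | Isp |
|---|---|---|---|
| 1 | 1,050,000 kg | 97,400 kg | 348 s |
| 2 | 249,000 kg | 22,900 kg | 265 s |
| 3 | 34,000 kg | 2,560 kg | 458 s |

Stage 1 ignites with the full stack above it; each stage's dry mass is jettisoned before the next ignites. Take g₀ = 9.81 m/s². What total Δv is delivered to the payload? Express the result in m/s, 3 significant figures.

Ignition mass of stage 1 = 1,050,000+97,400 + 249,000+22,900 + 34,000+2,560 + 5,850 = 1,461,710 kg.
Stage 1: m₀ = 1,461,710 kg, m_f = 1,461,710 − 1,050,000 = 411,710 kg; Δv = 348×9.81×ln(3.55) = 3413.9×1.2670 ≈ 4326 m/s.
Stage 2: m₀ = 314,310 kg, m_f = 314,310 − 249,000 = 65,310 kg; Δv = 265×9.81×ln(4.813) = 2599.7×1.5712 ≈ 4085 m/s.
Stage 3: m₀ = 42,410 kg, m_f = 42,410 − 34,000 = 8,410 kg; Δv = 458×9.81×ln(5.043) = 4493.0×1.6180 ≈ 7269 m/s.
Total Δv = 4326 + 4085 + 7269 = 15680 m/s.

Δv ≈ 15700 m/s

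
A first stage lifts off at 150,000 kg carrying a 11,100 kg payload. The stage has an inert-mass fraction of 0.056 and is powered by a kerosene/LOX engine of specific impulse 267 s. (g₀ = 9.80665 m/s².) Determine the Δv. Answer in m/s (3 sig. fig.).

Δv ≈ 5430 m/s

Stage wet mass = m₀ − payload = 150,000 − 11,100 = 138,900 kg.
Stage dry mass = ε × stage wet mass = 0.056 × 138,900 = 7,778.4 kg.
Burnout mass m_f = stage dry + payload = 7,778.4 + 11,100 = 18,878.4 kg.
v_e = Isp · g₀ = 267 × 9.80665 = 2618.4 m/s.
Using Δv = v_e ln(m₀/m_f): Δv = v_e · ln(150,000/18,878.4) = 2618.4 × ln(7.946) = 2618.4 × 2.0726 ≈ 5427 m/s.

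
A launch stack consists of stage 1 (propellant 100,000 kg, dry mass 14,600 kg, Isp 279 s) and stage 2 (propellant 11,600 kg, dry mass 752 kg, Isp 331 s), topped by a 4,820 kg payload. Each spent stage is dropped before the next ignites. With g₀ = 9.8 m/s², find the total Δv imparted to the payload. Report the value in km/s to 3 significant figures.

Ignition mass of stage 1 = 100,000+14,600 + 11,600+752 + 4,820 = 131,772 kg.
Stage 1: m₀ = 131,772 kg, m_f = 131,772 − 100,000 = 31,772 kg; Δv = 279×9.8×ln(4.147) = 2734.2×1.4225 ≈ 3889 m/s.
Stage 2: m₀ = 17,172 kg, m_f = 17,172 − 11,600 = 5,572 kg; Δv = 331×9.8×ln(3.082) = 3243.8×1.1255 ≈ 3651 m/s.
Total Δv = 3889 + 3651 = 7540 m/s.

Δv ≈ 7.54 km/s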